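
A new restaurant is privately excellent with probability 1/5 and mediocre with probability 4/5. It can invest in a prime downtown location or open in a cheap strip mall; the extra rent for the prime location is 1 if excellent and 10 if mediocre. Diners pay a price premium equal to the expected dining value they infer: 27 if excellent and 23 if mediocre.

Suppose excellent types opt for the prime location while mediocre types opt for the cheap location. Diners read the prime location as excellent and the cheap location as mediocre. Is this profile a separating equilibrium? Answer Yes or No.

Yes

Under these beliefs, the prime location earns price premium 27 and the cheap location earns price premium 23.
excellent: the prime location nets 27 − 1 = 26; the cheap location nets 23. excellent prefers the prime location.
mediocre: the prime location nets 27 − 10 = 17; the cheap location nets 23. mediocre prefers the cheap location.
Neither type deviates, so the separating profile is an equilibrium.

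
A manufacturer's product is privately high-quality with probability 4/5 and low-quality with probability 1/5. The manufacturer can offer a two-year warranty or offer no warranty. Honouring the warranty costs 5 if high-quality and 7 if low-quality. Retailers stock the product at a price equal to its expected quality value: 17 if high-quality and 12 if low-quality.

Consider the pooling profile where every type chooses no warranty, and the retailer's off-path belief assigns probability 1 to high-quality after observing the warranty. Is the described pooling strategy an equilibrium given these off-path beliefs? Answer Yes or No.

Yes

On path, the retailer holds the prior and pays 4/5·17 + 1/5·12 = 16. Off path (the warranty), believing high-quality, it pays 17.
high-quality: no warranty nets 16; the warranty nets 17 − 5 = 12. high-quality stays.
low-quality: no warranty nets 16; the warranty nets 17 − 7 = 10. low-quality stays.
No type deviates, so pooling is sustained.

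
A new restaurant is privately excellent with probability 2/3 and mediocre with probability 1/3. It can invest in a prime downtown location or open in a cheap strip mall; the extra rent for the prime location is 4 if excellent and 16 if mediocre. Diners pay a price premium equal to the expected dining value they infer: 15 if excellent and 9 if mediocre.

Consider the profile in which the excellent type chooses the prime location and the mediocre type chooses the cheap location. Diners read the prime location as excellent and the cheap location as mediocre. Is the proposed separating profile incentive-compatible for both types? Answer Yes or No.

Yes

Under these beliefs, the prime location earns price premium 15 and the cheap location earns price premium 9.
excellent: the prime location nets 15 − 4 = 11; the cheap location nets 9. excellent prefers the prime location.
mediocre: the prime location nets 15 − 16 = -1; the cheap location nets 9. mediocre prefers the cheap location.
Neither type deviates, so the separating profile is an equilibrium.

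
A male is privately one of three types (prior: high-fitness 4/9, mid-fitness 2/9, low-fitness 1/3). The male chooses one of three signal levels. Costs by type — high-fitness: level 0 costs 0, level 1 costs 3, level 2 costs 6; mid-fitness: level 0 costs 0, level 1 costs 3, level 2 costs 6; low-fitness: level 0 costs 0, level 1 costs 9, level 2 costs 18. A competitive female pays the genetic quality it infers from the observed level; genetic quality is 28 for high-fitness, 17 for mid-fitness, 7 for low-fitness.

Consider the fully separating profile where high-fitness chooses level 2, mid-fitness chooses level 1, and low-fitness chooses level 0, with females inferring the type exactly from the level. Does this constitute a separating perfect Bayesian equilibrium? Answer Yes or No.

No

Separating mating payoffs: level 2 → 28, level 1 → 17, level 0 → 7.
high-fitness (assigned level 2): level 0: 7 − 0 = 7; level 1: 17 − 3 = 14; level 2: 28 − 6 = 22. high-fitness stays.
mid-fitness (assigned level 1): level 0: 7 − 0 = 7; level 1: 17 − 3 = 14; level 2: 28 − 6 = 22. mid-fitness prefers level 2.
low-fitness (assigned level 0): level 0: 7 − 0 = 7; level 1: 17 − 9 = 8; level 2: 28 − 18 = 10. low-fitness prefers level 2.
At least one type deviates; the separating profile fails.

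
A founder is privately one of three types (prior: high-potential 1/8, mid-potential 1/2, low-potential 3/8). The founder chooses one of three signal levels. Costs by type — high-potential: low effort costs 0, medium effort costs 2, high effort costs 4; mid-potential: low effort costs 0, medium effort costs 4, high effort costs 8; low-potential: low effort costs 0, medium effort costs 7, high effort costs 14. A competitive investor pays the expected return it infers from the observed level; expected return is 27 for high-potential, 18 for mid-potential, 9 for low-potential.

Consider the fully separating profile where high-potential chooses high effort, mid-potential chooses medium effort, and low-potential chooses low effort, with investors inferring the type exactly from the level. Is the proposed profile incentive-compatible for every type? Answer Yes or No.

No

Separating valuations: high effort → 27, medium effort → 18, low effort → 9.
high-potential (assigned high effort): low effort: 9 − 0 = 9; medium effort: 18 − 2 = 16; high effort: 27 − 4 = 23. high-potential stays.
mid-potential (assigned medium effort): low effort: 9 − 0 = 9; medium effort: 18 − 4 = 14; high effort: 27 − 8 = 19. mid-potential prefers high effort.
low-potential (assigned low effort): low effort: 9 − 0 = 9; medium effort: 18 − 7 = 11; high effort: 27 − 14 = 13. low-potential prefers high effort.
At least one type deviates; the separating profile fails.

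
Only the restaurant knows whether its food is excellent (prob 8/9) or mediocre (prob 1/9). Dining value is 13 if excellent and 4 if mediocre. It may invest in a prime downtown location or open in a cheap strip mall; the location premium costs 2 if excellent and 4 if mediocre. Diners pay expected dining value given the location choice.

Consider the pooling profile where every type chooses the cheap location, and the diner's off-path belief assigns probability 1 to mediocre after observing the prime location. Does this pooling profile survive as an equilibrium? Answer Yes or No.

On path, the diner holds the prior and pays 8/9·13 + 1/9·4 = 12. Off path (the prime location), believing mediocre, it pays 4.
excellent: the cheap location nets 12; the prime location nets 4 − 2 = 2. excellent stays.
mediocre: the cheap location nets 12; the prime location nets 4 − 4 = 0. mediocre stays.
No type deviates, so pooling is sustained.

Yes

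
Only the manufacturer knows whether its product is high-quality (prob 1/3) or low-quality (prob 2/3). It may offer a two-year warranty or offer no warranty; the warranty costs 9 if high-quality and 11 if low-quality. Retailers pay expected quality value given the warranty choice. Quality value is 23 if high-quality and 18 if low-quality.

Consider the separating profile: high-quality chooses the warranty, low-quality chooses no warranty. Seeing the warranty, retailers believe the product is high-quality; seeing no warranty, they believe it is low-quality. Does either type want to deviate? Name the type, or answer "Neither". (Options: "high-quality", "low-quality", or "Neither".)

high-quality

The warranty pays 23; no warranty pays 18.
high-quality: assigned the warranty, nets 23 − 9 = 14; deviating to no warranty nets 18.
low-quality: assigned no warranty, nets 18; deviating to the warranty nets 23 − 11 = 12.
The high-quality type gains 4 by deviating.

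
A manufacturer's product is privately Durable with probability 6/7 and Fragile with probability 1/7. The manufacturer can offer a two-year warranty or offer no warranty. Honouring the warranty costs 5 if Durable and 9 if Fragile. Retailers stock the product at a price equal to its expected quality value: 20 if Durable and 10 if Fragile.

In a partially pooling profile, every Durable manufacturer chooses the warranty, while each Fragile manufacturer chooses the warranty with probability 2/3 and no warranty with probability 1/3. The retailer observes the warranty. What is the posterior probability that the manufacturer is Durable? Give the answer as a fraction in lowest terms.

9/10

P(the warranty) = (6/7)·1 + (1/7)·(2/3) = 20/21.
By Bayes' rule, P(Durable | the warranty) = (6/7) / (20/21) = 9/10.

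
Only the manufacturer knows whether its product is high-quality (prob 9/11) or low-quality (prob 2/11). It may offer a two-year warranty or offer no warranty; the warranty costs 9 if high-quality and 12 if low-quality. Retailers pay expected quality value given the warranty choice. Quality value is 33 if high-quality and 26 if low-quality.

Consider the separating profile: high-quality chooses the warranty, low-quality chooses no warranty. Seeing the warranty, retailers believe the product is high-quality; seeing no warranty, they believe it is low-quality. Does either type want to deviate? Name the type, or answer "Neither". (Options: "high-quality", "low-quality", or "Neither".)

high-quality

The warranty pays 33; no warranty pays 26.
high-quality: assigned the warranty, nets 33 − 9 = 24; deviating to no warranty nets 26.
low-quality: assigned no warranty, nets 26; deviating to the warranty nets 33 − 12 = 21.
The high-quality type gains 2 by deviating.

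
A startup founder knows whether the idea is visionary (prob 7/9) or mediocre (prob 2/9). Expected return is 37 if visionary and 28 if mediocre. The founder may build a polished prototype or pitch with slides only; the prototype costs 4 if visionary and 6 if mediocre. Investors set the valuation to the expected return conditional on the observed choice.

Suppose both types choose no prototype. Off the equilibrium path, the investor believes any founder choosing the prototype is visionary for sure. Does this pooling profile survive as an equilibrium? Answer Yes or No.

On path, the investor holds the prior and pays 7/9·37 + 2/9·28 = 35. Off path (the prototype), believing visionary, it pays 37.
visionary: no prototype nets 35; the prototype nets 37 − 4 = 33. visionary stays.
mediocre: no prototype nets 35; the prototype nets 37 − 6 = 31. mediocre stays.
No type deviates, so pooling is sustained.

Yes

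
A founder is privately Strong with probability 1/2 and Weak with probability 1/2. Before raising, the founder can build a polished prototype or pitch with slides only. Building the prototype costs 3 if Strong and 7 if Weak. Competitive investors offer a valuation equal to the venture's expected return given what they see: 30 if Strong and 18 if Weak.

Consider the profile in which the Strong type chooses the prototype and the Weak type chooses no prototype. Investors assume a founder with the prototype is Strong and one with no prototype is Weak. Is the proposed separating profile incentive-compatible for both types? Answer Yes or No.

No

Under these beliefs, the prototype earns valuation 30 and no prototype earns valuation 18.
Strong: the prototype nets 30 − 3 = 27; no prototype nets 18. Strong prefers the prototype.
Weak: the prototype nets 30 − 7 = 23; no prototype nets 18. Weak would deviate to the prototype.
Weak has a profitable deviation, so the profile is not an equilibrium.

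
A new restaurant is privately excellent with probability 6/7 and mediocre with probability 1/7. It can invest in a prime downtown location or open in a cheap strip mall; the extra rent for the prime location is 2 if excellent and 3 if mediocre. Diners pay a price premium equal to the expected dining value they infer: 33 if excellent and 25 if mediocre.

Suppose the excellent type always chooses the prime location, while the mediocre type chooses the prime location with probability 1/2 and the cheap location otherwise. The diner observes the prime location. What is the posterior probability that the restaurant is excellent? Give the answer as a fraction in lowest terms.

12/13

P(the prime location) = (6/7)·1 + (1/7)·(1/2) = 13/14.
By Bayes' rule, P(excellent | the prime location) = (6/7) / (13/14) = 12/13.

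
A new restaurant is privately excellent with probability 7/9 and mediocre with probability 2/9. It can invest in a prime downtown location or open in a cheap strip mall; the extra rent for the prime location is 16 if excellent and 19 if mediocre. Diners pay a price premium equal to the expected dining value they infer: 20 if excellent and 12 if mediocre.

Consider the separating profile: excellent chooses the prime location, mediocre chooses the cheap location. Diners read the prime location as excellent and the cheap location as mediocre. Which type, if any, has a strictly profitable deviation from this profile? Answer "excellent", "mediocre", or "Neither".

The prime location pays 20; the cheap location pays 12.
excellent: assigned the prime location, nets 20 − 16 = 4; deviating to the cheap location nets 12.
mediocre: assigned the cheap location, nets 12; deviating to the prime location nets 20 − 19 = 1.
The excellent type gains 8 by deviating.

excellent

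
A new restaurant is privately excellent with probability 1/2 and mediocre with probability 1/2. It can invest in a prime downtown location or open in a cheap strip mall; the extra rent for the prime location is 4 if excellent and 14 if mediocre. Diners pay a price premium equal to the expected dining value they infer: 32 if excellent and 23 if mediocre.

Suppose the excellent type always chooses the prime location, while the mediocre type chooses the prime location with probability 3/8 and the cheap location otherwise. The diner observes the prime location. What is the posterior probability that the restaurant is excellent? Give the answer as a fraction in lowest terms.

P(the prime location) = (1/2)·1 + (1/2)·(3/8) = 11/16.
By Bayes' rule, P(excellent | the prime location) = (1/2) / (11/16) = 8/11.

8/11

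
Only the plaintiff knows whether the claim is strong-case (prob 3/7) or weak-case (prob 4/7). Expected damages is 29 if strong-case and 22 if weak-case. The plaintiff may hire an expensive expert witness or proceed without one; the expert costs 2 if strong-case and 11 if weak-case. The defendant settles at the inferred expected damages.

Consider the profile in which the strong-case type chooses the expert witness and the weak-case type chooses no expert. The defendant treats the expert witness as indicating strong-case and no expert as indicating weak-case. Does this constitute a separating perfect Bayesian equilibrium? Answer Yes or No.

Yes

Under these beliefs, the expert witness earns settlement 29 and no expert earns settlement 22.
strong-case: the expert witness nets 29 − 2 = 27; no expert nets 22. strong-case prefers the expert witness.
weak-case: the expert witness nets 29 − 11 = 18; no expert nets 22. weak-case prefers no expert.
Neither type deviates, so the separating profile is an equilibrium.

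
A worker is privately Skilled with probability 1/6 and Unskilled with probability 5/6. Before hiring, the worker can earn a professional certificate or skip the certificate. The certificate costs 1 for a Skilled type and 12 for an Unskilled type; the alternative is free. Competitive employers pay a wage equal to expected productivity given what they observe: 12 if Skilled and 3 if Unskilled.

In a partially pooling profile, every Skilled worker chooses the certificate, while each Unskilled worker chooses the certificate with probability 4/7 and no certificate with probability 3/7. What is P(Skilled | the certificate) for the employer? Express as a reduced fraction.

7/27

P(the certificate) = (1/6)·1 + (5/6)·(4/7) = 9/14.
By Bayes' rule, P(Skilled | the certificate) = (1/6) / (9/14) = 7/27.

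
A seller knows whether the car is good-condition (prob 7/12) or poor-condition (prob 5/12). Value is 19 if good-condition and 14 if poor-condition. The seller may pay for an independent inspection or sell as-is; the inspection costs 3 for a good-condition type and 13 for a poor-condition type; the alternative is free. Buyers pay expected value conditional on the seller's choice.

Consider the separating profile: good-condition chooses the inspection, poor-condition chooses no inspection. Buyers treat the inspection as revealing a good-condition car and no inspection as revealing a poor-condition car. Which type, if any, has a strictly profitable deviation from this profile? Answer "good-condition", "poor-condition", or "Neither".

The inspection pays 19; no inspection pays 14.
good-condition: assigned the inspection, nets 19 − 3 = 16; deviating to no inspection nets 14.
poor-condition: assigned no inspection, nets 14; deviating to the inspection nets 19 − 13 = 6.
Both types strictly prefer their assigned action; no profitable deviation.

Neither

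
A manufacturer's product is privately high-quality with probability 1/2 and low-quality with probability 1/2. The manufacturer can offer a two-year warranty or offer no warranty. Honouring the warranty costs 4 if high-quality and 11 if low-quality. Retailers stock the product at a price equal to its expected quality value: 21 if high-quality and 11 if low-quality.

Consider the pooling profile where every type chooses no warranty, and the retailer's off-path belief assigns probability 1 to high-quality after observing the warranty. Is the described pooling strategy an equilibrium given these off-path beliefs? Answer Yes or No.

No

On path, the retailer holds the prior and pays 1/2·21 + 1/2·11 = 16. Off path (the warranty), believing high-quality, it pays 21.
high-quality: no warranty nets 16; the warranty nets 21 − 4 = 17. high-quality would deviate.
low-quality: no warranty nets 16; the warranty nets 21 − 11 = 10. low-quality stays.
A type deviates, so pooling fails.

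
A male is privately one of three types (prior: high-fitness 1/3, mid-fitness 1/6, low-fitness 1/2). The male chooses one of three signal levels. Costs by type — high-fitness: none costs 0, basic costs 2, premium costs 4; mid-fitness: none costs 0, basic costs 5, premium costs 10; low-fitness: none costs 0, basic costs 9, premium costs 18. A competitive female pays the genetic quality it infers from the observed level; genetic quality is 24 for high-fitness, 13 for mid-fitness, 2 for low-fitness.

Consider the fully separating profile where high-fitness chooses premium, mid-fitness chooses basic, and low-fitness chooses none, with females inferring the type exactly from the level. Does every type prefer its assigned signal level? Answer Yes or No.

Separating mating payoffs: premium → 24, basic → 13, none → 2.
high-fitness (assigned premium): none: 2 − 0 = 2; basic: 13 − 2 = 11; premium: 24 − 4 = 20. high-fitness stays.
mid-fitness (assigned basic): none: 2 − 0 = 2; basic: 13 − 5 = 8; premium: 24 − 10 = 14. mid-fitness prefers premium.
low-fitness (assigned none): none: 2 − 0 = 2; basic: 13 − 9 = 4; premium: 24 − 18 = 6. low-fitness prefers premium.
At least one type deviates; the separating profile fails.

No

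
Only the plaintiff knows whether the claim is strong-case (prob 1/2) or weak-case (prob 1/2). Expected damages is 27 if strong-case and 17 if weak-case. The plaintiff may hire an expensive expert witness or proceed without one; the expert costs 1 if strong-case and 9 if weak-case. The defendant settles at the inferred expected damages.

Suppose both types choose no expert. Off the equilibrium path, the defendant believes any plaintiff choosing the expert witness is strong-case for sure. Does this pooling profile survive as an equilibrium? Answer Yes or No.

No

On path, the defendant holds the prior and pays 1/2·27 + 1/2·17 = 22. Off path (the expert witness), believing strong-case, it pays 27.
strong-case: no expert nets 22; the expert witness nets 27 − 1 = 26. strong-case would deviate.
weak-case: no expert nets 22; the expert witness nets 27 − 9 = 18. weak-case stays.
A type deviates, so pooling fails.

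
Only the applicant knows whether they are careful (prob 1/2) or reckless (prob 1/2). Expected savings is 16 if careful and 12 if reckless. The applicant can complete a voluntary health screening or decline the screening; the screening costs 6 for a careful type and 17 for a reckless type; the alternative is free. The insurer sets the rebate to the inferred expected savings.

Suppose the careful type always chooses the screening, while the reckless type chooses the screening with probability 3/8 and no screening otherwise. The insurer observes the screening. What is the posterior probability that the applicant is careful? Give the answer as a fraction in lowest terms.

P(the screening) = (1/2)·1 + (1/2)·(3/8) = 11/16.
By Bayes' rule, P(careful | the screening) = (1/2) / (11/16) = 8/11.

8/11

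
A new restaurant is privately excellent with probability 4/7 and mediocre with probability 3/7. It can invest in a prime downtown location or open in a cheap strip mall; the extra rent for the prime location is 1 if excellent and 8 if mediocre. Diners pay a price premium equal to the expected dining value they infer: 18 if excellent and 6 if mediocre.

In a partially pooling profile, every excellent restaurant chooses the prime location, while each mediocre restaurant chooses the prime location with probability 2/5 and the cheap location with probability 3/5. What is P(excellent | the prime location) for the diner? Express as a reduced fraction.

P(the prime location) = (4/7)·1 + (3/7)·(2/5) = 26/35.
By Bayes' rule, P(excellent | the prime location) = (4/7) / (26/35) = 10/13.

10/13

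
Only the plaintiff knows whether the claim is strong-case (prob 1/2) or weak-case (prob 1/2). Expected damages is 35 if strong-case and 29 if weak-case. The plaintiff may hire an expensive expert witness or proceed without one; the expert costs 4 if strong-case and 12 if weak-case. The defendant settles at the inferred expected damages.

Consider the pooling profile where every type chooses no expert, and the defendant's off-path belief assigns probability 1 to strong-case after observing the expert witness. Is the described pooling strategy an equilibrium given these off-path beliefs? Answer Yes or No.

Yes

On path, the defendant holds the prior and pays 1/2·35 + 1/2·29 = 32. Off path (the expert witness), believing strong-case, it pays 35.
strong-case: no expert nets 32; the expert witness nets 35 − 4 = 31. strong-case stays.
weak-case: no expert nets 32; the expert witness nets 35 − 12 = 23. weak-case stays.
No type deviates, so pooling is sustained.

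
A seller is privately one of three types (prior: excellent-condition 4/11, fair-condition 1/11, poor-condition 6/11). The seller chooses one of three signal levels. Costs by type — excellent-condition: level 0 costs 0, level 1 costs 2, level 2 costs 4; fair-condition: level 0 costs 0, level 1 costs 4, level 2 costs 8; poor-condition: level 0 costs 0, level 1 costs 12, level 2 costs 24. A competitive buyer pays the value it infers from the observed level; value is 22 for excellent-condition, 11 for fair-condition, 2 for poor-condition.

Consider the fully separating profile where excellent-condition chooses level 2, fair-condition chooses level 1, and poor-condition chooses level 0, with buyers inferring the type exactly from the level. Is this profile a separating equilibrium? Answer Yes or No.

No

Separating prices: level 2 → 22, level 1 → 11, level 0 → 2.
excellent-condition (assigned level 2): level 0: 2 − 0 = 2; level 1: 11 − 2 = 9; level 2: 22 − 4 = 18. excellent-condition stays.
fair-condition (assigned level 1): level 0: 2 − 0 = 2; level 1: 11 − 4 = 7; level 2: 22 − 8 = 14. fair-condition prefers level 2.
poor-condition (assigned level 0): level 0: 2 − 0 = 2; level 1: 11 − 12 = -1; level 2: 22 − 24 = -2. poor-condition stays.
At least one type deviates; the separating profile fails.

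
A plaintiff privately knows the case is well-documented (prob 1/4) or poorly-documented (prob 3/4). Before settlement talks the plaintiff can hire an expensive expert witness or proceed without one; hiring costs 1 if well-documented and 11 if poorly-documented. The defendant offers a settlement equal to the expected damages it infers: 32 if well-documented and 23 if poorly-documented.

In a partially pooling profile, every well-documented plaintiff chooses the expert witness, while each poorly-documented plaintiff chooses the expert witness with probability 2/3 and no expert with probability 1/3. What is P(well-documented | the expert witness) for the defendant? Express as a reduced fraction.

P(the expert witness) = (1/4)·1 + (3/4)·(2/3) = 3/4.
By Bayes' rule, P(well-documented | the expert witness) = (1/4) / (3/4) = 1/3.

1/3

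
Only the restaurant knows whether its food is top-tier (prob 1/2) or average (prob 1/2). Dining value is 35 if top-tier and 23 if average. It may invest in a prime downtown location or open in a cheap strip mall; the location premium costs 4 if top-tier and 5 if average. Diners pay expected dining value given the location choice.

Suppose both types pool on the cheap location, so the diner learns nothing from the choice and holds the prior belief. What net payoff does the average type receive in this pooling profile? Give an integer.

29

Pooled price premium = 1/2·35 + 1/2·23 = 29.
average pays no cost for the cheap location, so net payoff = 29.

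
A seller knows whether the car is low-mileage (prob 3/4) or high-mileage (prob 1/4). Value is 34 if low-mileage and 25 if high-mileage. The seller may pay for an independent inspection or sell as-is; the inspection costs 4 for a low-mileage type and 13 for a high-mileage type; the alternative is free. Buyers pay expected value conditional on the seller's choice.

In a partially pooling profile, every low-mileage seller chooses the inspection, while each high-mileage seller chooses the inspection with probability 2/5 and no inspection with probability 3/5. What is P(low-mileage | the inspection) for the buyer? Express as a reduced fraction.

P(the inspection) = (3/4)·1 + (1/4)·(2/5) = 17/20.
By Bayes' rule, P(low-mileage | the inspection) = (3/4) / (17/20) = 15/17.

15/17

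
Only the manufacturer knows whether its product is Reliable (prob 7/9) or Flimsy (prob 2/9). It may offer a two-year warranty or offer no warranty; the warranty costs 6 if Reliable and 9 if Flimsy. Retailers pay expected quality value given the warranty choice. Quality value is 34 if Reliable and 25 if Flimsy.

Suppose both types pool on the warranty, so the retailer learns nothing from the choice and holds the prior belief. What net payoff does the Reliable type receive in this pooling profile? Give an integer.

Pooled price = 7/9·34 + 2/9·25 = 32.
Reliable pays cost 6 for the warranty, so net payoff = 32 − 6 = 26.

26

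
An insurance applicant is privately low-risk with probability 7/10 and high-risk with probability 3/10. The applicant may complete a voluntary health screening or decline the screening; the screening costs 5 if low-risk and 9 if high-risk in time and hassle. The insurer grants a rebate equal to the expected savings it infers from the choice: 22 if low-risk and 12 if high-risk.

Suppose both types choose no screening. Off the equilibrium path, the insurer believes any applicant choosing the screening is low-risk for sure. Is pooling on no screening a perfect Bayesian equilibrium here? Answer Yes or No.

Yes

On path, the insurer holds the prior and pays 7/10·22 + 3/10·12 = 19. Off path (the screening), believing low-risk, it pays 22.
low-risk: no screening nets 19; the screening nets 22 − 5 = 17. low-risk stays.
high-risk: no screening nets 19; the screening nets 22 − 9 = 13. high-risk stays.
No type deviates, so pooling is sustained.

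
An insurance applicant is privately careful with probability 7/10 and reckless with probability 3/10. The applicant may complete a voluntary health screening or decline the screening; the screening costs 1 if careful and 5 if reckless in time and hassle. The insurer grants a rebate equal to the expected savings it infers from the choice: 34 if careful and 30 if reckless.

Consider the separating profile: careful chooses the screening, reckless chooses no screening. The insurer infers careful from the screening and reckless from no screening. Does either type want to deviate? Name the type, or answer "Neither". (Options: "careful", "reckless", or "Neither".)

Neither

The screening pays 34; no screening pays 30.
careful: assigned the screening, nets 34 − 1 = 33; deviating to no screening nets 30.
reckless: assigned no screening, nets 30; deviating to the screening nets 34 − 5 = 29.
Both types strictly prefer their assigned action; no profitable deviation.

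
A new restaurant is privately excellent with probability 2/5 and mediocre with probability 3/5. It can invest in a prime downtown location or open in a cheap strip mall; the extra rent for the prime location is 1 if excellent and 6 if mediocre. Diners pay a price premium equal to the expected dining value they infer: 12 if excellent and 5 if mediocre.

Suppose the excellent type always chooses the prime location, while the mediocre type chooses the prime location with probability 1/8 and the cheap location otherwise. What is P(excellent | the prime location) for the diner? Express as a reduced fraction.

16/19

P(the prime location) = (2/5)·1 + (3/5)·(1/8) = 19/40.
By Bayes' rule, P(excellent | the prime location) = (2/5) / (19/40) = 16/19.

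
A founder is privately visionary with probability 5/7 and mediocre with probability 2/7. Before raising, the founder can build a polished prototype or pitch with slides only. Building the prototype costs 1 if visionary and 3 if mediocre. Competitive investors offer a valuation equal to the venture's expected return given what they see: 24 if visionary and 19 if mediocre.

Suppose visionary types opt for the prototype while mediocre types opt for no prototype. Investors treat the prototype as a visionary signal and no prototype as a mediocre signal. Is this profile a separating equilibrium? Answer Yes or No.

No

Under these beliefs, the prototype earns valuation 24 and no prototype earns valuation 19.
visionary: the prototype nets 24 − 1 = 23; no prototype nets 19. visionary prefers the prototype.
mediocre: the prototype nets 24 − 3 = 21; no prototype nets 19. mediocre would deviate to the prototype.
mediocre has a profitable deviation, so the profile is not an equilibrium.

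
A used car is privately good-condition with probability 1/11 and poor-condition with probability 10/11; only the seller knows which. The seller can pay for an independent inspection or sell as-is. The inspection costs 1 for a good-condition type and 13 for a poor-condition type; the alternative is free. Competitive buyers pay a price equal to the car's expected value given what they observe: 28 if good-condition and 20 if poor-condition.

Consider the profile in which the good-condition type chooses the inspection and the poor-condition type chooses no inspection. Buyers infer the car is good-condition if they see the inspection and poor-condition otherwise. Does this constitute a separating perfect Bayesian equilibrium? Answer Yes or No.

Under these beliefs, the inspection earns price 28 and no inspection earns price 20.
good-condition: the inspection nets 28 − 1 = 27; no inspection nets 20. good-condition prefers the inspection.
poor-condition: the inspection nets 28 − 13 = 15; no inspection nets 20. poor-condition prefers no inspection.
Neither type deviates, so the separating profile is an equilibrium.

Yes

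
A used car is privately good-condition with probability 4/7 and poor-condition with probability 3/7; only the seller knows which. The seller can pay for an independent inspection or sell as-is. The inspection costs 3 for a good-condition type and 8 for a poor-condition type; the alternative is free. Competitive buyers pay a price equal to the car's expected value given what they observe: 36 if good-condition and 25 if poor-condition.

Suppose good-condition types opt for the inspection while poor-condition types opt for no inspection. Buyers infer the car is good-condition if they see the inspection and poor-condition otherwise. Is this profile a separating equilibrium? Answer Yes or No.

Under these beliefs, the inspection earns price 36 and no inspection earns price 25.
good-condition: the inspection nets 36 − 3 = 33; no inspection nets 25. good-condition prefers the inspection.
poor-condition: the inspection nets 36 − 8 = 28; no inspection nets 25. poor-condition would deviate to the inspection.
poor-condition has a profitable deviation, so the profile is not an equilibrium.

No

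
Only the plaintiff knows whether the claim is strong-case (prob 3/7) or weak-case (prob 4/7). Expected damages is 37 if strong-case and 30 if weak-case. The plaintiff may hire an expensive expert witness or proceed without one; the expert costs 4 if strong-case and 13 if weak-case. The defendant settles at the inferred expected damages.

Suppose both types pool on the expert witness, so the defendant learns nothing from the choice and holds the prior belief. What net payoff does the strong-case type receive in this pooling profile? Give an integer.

29

Pooled settlement = 3/7·37 + 4/7·30 = 33.
strong-case pays cost 4 for the expert witness, so net payoff = 33 − 4 = 29.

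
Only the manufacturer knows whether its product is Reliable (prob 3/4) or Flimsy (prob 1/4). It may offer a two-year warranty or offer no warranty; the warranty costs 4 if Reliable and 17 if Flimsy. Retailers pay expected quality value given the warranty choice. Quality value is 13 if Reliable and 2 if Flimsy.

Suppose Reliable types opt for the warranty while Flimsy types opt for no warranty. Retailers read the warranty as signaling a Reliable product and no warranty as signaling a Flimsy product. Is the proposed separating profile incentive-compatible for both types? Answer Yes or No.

Under these beliefs, the warranty earns price 13 and no warranty earns price 2.
Reliable: the warranty nets 13 − 4 = 9; no warranty nets 2. Reliable prefers the warranty.
Flimsy: the warranty nets 13 − 17 = -4; no warranty nets 2. Flimsy prefers no warranty.
Neither type deviates, so the separating profile is an equilibrium.

Yes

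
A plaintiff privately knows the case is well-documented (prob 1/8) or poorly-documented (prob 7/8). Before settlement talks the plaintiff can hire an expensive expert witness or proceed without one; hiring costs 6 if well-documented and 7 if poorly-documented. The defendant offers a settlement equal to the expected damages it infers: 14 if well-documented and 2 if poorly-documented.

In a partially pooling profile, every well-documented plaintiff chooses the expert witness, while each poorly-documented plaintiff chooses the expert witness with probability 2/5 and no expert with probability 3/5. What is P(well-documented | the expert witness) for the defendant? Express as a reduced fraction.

5/19

P(the expert witness) = (1/8)·1 + (7/8)·(2/5) = 19/40.
By Bayes' rule, P(well-documented | the expert witness) = (1/8) / (19/40) = 5/19.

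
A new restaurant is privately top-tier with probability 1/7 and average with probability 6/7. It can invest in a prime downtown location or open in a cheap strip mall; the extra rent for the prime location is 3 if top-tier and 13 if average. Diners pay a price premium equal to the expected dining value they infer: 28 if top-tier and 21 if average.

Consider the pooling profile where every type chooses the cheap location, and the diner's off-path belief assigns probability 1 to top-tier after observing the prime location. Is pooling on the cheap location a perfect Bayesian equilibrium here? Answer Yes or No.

On path, the diner holds the prior and pays 1/7·28 + 6/7·21 = 22. Off path (the prime location), believing top-tier, it pays 28.
top-tier: the cheap location nets 22; the prime location nets 28 − 3 = 25. top-tier would deviate.
average: the cheap location nets 22; the prime location nets 28 − 13 = 15. average stays.
A type deviates, so pooling fails.

No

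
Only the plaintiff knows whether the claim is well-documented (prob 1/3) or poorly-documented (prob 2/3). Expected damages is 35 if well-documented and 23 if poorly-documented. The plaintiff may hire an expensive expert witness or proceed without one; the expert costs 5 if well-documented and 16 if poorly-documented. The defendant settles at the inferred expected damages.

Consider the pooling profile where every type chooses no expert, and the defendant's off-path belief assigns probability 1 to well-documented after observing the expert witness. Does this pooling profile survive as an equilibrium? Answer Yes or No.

No

On path, the defendant holds the prior and pays 1/3·35 + 2/3·23 = 27. Off path (the expert witness), believing well-documented, it pays 35.
well-documented: no expert nets 27; the expert witness nets 35 − 5 = 30. well-documented would deviate.
poorly-documented: no expert nets 27; the expert witness nets 35 − 16 = 19. poorly-documented stays.
A type deviates, so pooling fails.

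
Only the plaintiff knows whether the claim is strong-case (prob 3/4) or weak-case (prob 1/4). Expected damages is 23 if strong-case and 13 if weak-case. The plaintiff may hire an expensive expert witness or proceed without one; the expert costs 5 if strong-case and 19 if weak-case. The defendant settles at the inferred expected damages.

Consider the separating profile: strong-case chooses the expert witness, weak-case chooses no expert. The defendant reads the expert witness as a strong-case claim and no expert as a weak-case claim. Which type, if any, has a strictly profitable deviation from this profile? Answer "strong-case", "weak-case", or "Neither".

Neither

The expert witness pays 23; no expert pays 13.
strong-case: assigned the expert witness, nets 23 − 5 = 18; deviating to no expert nets 13.
weak-case: assigned no expert, nets 13; deviating to the expert witness nets 23 − 19 = 4.
Both types strictly prefer their assigned action; no profitable deviation.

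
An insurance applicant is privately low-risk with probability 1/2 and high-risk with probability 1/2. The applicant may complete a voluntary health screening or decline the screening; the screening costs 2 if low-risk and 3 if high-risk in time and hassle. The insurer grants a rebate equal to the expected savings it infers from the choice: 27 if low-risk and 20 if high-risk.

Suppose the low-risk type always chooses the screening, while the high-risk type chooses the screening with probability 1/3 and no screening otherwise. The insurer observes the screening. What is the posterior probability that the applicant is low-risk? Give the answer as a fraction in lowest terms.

3/4

P(the screening) = (1/2)·1 + (1/2)·(1/3) = 2/3.
By Bayes' rule, P(low-risk | the screening) = (1/2) / (2/3) = 3/4.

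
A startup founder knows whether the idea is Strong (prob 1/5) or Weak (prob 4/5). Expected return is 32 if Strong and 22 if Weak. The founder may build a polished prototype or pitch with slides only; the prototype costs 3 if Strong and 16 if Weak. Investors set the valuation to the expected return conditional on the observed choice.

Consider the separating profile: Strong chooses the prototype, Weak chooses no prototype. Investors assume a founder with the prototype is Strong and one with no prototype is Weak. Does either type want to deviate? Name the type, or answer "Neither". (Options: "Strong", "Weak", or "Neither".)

The prototype pays 32; no prototype pays 22.
Strong: assigned the prototype, nets 32 − 3 = 29; deviating to no prototype nets 22.
Weak: assigned no prototype, nets 22; deviating to the prototype nets 32 − 16 = 16.
Both types strictly prefer their assigned action; no profitable deviation.

Neither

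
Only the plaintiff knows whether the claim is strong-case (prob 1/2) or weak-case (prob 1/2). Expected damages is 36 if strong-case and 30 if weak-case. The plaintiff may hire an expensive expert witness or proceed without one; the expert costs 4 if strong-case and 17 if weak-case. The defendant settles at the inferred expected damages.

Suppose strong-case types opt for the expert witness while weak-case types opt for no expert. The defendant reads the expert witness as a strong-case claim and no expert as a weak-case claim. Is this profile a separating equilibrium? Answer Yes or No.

Under these beliefs, the expert witness earns settlement 36 and no expert earns settlement 30.
strong-case: the expert witness nets 36 − 4 = 32; no expert nets 30. strong-case prefers the expert witness.
weak-case: the expert witness nets 36 − 17 = 19; no expert nets 30. weak-case prefers no expert.
Neither type deviates, so the separating profile is an equilibrium.

Yes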